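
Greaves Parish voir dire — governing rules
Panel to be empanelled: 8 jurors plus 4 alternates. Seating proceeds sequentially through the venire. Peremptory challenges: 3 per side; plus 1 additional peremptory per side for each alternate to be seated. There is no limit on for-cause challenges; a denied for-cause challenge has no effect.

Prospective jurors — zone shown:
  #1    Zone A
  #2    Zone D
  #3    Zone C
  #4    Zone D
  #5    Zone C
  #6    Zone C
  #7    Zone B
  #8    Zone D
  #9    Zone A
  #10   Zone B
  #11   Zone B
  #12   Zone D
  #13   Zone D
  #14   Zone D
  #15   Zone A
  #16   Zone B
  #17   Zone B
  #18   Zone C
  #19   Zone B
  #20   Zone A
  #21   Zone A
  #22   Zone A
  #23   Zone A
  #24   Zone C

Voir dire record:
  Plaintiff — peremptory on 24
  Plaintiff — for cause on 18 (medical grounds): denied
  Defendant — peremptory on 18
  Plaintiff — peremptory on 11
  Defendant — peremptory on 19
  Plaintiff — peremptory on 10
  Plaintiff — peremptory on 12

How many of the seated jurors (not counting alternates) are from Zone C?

Removed: #10, #11, #12, #18, #19, #24.
Seated jurors 1–8: #1, #2, #3, #4, #5, #6, #7, #8 (alternates #9, #13, #14, #15 not counted).
Of those, in Zone C: #3, #5, #6 → 3.

3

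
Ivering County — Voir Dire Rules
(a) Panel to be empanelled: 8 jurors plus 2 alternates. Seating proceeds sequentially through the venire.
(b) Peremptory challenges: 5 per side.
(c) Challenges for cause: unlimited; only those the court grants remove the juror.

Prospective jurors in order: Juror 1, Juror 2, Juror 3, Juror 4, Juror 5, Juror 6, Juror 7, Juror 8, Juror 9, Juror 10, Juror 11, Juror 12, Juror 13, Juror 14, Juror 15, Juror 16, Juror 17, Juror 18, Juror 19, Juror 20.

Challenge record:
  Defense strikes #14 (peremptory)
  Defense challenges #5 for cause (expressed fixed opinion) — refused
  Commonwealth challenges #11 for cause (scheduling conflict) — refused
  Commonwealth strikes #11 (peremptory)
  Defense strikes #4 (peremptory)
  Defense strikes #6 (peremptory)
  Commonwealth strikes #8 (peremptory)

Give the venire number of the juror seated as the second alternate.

15

Removed: #4, #6, #8, #11, #14. (#5 stays — for-cause denied.)
Filling seats in venire order through position 10: #1, #2, #3, #5, #7, #9, #10, #12, #13, #15.
So alternate 2 is #15.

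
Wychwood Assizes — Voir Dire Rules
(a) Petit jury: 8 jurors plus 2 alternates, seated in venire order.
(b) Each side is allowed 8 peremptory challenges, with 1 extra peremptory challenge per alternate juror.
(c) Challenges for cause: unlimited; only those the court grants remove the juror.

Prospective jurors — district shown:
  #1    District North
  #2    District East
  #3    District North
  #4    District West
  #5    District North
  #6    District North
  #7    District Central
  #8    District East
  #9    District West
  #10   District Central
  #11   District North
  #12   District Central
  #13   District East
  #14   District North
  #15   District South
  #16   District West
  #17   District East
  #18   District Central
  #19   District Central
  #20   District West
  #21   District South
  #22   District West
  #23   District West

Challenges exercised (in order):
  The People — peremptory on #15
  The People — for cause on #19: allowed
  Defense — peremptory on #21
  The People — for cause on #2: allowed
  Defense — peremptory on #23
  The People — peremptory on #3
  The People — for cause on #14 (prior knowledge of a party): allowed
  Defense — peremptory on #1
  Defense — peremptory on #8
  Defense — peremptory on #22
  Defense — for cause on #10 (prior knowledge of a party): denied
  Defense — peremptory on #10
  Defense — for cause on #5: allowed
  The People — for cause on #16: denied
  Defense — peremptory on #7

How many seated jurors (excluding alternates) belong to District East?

Removed: #1, #2, #3, #5, #7, #8, #10, #14, #15, #19, #21, #22, #23.
Seated jurors 1–8: #4, #6, #9, #11, #12, #13, #16, #17 (alternates #18, #20 not counted).
Of those, in District East: #13, #17 → 2.

2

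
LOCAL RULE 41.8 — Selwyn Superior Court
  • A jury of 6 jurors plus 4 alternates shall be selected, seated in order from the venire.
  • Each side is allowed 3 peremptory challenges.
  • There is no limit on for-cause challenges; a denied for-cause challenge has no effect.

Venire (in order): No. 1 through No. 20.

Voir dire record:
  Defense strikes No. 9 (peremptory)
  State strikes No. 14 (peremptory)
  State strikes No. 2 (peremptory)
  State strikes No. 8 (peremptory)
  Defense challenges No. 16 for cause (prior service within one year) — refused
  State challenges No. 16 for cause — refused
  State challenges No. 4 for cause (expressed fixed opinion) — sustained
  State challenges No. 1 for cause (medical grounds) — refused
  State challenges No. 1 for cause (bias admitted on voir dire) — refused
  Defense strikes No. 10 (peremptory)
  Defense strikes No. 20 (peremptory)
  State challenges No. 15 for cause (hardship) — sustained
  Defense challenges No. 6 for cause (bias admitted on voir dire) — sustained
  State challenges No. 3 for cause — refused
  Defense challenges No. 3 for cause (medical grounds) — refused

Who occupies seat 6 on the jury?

12

Removed: #2, #4, #6, #8, #9, #10, #14, #15, #20. (#1, #3, #16 stay — for-cause denied.)
Seating in order: seats 1–6 → #1, #3, #5, #7, #11, #12; alternates → #13, #16, #17, #18.
So seat 6 is #12.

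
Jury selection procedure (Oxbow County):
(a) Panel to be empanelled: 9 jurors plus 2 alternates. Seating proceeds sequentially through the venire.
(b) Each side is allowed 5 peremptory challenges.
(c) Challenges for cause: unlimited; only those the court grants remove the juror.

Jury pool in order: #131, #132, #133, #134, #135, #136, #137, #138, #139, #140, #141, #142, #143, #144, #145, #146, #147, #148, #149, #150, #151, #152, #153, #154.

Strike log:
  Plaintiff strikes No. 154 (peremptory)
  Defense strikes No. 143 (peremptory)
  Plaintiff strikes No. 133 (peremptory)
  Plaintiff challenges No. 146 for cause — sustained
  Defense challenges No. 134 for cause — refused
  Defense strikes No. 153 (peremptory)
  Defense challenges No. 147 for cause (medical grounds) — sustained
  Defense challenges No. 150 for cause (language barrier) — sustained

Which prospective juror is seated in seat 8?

Removed: #133, #143, #146, #147, #150, #153, #154. (#134 stays — for-cause denied.)
Seating in order: seats 1–9 → #131, #132, #134, #135, #136, #137, #138, #139, #140; alternates → #141, #142.
So seat 8 is #139.

139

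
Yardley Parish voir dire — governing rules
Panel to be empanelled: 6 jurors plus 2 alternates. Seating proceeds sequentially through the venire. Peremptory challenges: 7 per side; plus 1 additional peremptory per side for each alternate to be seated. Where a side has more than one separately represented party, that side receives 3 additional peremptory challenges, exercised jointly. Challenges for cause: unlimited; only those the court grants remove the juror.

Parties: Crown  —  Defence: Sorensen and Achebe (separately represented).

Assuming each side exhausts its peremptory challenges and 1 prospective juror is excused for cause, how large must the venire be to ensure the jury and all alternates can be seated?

30

Seats to fill: 6 + 2 alternates = 8.
Peremptories — Crown: 7 + 1×2 = 9; Defence: 7 + 1×2 + 3 = 12; total 21.
For-cause removals: 1.
Minimum venire: 8 + 21 + 1 = 30.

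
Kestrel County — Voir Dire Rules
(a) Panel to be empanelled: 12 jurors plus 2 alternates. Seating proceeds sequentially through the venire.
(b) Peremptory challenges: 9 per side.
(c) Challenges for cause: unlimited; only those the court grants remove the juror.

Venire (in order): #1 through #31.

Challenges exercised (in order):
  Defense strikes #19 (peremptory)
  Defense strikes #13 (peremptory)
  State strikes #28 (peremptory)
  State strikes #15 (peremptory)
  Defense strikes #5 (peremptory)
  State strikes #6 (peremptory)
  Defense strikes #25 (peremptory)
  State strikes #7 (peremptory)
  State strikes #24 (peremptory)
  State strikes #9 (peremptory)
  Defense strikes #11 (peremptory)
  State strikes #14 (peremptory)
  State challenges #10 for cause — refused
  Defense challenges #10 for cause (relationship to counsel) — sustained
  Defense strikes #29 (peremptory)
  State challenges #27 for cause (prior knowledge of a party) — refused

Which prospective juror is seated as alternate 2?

26

Removed: #5, #6, #7, #9, #10, #11, #13, #14, #15, #19, #24, #25, #28, #29. (#27 stays — for-cause denied.)
Filling seats in venire order through position 14: #1, #2, #3, #4, #8, #12, #16, #17, #18, #20, #21, #22, #23, #26.
So alternate 2 is #26.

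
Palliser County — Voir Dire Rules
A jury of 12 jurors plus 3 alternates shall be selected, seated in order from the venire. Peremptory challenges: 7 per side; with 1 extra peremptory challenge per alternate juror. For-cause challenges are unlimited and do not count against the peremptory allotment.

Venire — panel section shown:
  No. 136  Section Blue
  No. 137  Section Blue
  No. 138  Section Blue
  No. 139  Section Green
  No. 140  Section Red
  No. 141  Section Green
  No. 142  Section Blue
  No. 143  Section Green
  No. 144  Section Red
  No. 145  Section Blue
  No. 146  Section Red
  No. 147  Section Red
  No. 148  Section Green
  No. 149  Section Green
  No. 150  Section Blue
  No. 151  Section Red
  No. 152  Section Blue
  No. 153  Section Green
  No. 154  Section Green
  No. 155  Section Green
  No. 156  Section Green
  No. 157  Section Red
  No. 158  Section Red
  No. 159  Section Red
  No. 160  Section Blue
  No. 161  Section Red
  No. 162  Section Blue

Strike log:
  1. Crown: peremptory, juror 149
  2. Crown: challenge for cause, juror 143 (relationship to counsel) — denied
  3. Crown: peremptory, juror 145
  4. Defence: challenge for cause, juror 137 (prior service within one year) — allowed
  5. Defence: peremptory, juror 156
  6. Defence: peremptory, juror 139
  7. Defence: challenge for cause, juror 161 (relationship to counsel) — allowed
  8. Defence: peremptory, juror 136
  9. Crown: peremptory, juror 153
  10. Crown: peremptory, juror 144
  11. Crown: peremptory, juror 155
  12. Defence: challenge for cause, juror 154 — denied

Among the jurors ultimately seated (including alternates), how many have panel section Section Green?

4

Removed: #136, #137, #139, #144, #145, #149, #153, #155, #156, #161.
Seated (15 incl. alternates): #138, #140, #141, #142, #143, #146, #147, #148, #150, #151, #152, #154, #157, #158, #159.
Of those, in Section Green: #141, #143, #148, #154 → 4.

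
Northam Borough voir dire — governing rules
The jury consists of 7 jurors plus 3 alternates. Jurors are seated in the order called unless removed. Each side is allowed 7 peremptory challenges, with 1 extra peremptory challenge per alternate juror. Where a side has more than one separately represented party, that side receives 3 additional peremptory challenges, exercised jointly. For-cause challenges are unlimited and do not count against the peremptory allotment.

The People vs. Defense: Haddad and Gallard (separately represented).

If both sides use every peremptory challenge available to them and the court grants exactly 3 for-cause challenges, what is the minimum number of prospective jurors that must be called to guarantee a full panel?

Seats to fill: 7 + 3 alternates = 10.
Peremptories — The People: 7 + 1×3 = 10; Defense: 7 + 1×3 + 3 = 13; total 23.
For-cause removals: 3.
Minimum venire: 10 + 23 + 3 = 36.

36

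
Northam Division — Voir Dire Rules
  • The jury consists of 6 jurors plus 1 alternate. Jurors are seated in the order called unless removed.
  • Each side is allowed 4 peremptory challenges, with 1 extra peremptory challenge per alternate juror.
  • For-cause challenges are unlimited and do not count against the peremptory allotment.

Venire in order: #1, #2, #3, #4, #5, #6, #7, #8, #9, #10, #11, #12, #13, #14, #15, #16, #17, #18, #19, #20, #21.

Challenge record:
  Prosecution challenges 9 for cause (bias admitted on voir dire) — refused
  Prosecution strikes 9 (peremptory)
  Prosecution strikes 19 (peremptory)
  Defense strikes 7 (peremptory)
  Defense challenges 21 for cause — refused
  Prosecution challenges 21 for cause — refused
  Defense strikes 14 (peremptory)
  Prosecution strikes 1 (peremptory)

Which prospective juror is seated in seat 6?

8

Removed: #1, #7, #9, #14, #19. (#21 stays — for-cause denied.)
Seating in order: seats 1–6 → #2, #3, #4, #5, #6, #8; alternates → #10.
So seat 6 is #8.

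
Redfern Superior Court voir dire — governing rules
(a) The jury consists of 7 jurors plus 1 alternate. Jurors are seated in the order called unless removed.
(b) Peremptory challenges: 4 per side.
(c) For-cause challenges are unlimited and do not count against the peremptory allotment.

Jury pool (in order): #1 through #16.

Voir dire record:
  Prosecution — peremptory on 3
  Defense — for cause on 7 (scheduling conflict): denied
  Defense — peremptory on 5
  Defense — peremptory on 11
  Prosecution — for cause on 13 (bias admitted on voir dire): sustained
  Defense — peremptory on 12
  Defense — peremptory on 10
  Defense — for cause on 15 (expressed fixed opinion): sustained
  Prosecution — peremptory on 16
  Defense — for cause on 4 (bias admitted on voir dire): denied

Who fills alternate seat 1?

Removed: #3, #5, #10, #11, #12, #13, #15, #16. (#4, #7 stay — for-cause denied.)
Seating in order: seats 1–7 → #1, #2, #4, #6, #7, #8, #9; alternates → #14.
So alternate 1 is #14.

14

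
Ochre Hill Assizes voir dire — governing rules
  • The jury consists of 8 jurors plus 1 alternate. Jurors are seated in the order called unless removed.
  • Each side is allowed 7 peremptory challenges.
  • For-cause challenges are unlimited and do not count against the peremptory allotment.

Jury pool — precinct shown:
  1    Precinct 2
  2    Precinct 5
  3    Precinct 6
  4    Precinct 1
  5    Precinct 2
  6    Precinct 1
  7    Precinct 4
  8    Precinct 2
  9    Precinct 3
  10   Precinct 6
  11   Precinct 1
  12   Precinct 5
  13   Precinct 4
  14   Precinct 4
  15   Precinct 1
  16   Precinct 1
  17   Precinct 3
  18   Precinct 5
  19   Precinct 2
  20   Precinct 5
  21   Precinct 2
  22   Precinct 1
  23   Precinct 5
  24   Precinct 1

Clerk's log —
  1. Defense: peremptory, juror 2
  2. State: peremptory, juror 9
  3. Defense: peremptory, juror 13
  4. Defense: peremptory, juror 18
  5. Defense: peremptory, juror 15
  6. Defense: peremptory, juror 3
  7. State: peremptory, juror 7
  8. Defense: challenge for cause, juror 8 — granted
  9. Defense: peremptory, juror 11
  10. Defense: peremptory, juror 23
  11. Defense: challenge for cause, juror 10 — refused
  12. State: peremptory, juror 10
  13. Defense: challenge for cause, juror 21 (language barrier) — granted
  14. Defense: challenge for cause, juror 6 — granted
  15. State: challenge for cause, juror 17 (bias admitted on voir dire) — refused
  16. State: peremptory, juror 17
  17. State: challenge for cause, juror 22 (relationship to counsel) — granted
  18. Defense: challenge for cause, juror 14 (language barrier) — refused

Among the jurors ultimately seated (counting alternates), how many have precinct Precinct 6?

0

Removed: #2, #3, #6, #7, #8, #9, #10, #11, #13, #15, #17, #18, #21, #22, #23.
Seated (9 incl. alternates): #1, #4, #5, #12, #14, #16, #19, #20, #24.
None of those are in Precinct 6 → 0.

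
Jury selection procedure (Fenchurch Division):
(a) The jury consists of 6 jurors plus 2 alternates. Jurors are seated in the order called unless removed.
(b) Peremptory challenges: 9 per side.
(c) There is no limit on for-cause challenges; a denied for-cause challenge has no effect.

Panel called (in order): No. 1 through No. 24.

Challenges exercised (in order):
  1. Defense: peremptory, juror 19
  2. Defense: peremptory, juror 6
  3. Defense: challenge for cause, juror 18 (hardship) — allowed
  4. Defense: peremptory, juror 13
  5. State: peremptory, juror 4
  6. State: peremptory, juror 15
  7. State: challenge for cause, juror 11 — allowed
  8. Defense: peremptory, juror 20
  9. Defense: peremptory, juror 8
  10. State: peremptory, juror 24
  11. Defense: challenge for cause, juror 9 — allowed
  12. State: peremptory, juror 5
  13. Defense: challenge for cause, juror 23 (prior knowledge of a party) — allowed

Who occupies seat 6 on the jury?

Removed: #4, #5, #6, #8, #9, #11, #13, #15, #18, #19, #20, #23, #24.
Seating in order: seats 1–6 → #1, #2, #3, #7, #10, #12; alternates → #14, #16.
So seat 6 is #12.

12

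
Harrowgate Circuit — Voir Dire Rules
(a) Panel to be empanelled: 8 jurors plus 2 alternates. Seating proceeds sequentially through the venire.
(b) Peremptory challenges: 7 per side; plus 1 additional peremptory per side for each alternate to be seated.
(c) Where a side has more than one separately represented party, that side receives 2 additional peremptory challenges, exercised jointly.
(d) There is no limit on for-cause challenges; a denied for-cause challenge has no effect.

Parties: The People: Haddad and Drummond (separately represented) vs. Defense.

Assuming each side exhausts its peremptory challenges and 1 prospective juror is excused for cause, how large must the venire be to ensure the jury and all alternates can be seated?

Seats to fill: 8 + 2 alternates = 10.
Peremptories — The People: 7 + 1×2 + 2 = 11; Defense: 7 + 1×2 = 9; total 20.
For-cause removals: 1.
Minimum venire: 10 + 20 + 1 = 31.

31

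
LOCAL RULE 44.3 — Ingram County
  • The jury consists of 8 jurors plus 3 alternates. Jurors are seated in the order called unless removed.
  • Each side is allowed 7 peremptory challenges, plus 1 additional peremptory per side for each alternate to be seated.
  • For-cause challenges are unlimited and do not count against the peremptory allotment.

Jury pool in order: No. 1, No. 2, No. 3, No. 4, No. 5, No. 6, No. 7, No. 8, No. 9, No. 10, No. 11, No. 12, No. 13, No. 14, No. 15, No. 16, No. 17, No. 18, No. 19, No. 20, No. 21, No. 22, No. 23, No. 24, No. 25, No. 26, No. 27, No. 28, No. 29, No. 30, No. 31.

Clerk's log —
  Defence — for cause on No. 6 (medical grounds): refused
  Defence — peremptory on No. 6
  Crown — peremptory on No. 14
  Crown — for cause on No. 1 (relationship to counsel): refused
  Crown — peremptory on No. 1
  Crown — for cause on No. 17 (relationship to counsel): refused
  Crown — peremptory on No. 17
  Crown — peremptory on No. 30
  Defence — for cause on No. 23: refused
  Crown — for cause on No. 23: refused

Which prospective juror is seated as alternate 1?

11

Removed: #1, #6, #14, #17, #30. (#23 stays — for-cause denied.)
Seating in order: seats 1–8 → #2, #3, #4, #5, #7, #8, #9, #10; alternates → #11, #12, #13.
So alternate 1 is #11.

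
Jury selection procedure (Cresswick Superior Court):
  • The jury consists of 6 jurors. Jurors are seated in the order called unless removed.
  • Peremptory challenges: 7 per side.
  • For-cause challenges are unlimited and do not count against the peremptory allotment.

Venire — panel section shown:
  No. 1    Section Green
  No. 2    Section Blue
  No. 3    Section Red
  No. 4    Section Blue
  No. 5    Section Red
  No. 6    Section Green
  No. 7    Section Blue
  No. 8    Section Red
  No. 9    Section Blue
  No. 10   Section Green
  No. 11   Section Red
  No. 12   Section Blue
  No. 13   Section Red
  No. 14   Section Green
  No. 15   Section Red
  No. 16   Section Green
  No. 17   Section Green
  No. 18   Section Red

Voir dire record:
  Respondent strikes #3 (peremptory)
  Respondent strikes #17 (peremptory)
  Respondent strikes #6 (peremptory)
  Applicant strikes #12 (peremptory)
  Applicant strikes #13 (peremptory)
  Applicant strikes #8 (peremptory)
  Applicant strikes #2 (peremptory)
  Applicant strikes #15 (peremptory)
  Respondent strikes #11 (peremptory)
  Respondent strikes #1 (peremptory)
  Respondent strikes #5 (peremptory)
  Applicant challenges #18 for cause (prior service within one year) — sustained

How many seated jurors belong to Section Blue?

3

Removed: #1, #2, #3, #5, #6, #8, #11, #12, #13, #15, #17, #18.
Seated jurors 1–6: #4, #7, #9, #10, #14, #16.
Of those, in Section Blue: #4, #7, #9 → 3.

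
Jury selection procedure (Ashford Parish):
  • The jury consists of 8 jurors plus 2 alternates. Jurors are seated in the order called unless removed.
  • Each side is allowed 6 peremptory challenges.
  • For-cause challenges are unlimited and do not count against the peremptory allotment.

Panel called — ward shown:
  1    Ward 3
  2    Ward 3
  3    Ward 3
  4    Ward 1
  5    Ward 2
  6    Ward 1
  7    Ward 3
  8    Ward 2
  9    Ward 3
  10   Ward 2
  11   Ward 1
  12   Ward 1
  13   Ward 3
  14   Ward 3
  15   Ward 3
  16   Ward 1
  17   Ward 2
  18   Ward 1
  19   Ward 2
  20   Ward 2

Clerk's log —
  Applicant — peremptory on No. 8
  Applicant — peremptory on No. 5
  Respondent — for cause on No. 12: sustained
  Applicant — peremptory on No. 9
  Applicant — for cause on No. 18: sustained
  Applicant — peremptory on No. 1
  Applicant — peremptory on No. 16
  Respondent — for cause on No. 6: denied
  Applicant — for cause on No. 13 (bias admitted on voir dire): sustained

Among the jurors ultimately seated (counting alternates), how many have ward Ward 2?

2

Removed: #1, #5, #8, #9, #12, #13, #16, #18.
Seated (10 incl. alternates): #2, #3, #4, #6, #7, #10, #11, #14, #15, #17.
Of those, in Ward 2: #10, #17 → 2.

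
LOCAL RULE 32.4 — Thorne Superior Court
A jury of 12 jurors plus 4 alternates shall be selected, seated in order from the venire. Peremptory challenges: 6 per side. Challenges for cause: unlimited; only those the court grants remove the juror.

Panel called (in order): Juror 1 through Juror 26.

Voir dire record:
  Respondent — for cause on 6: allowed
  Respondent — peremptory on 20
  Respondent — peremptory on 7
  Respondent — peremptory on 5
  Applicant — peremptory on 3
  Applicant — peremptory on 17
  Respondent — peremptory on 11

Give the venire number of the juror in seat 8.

Removed: #3, #5, #6, #7, #11, #17, #20.
Seating in order: seats 1–12 → #1, #2, #4, #8, #9, #10, #12, #13, #14, #15, #16, #18; alternates → #19, #21, #22, #23.
So seat 8 is #13.

13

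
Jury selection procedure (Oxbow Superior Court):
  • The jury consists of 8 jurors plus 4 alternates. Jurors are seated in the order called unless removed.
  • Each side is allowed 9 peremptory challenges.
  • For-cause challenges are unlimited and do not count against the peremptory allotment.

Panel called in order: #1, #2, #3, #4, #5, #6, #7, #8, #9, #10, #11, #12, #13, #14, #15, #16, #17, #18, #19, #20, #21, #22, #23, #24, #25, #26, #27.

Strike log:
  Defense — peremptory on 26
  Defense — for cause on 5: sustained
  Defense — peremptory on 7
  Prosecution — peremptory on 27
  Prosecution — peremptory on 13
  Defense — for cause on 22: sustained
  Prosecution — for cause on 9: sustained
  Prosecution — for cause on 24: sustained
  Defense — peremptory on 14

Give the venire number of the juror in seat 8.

11

Removed: #5, #7, #9, #13, #14, #22, #24, #26, #27.
Filling seats in venire order through position 8: #1, #2, #3, #4, #6, #8, #10, #11.
So seat 8 is #11.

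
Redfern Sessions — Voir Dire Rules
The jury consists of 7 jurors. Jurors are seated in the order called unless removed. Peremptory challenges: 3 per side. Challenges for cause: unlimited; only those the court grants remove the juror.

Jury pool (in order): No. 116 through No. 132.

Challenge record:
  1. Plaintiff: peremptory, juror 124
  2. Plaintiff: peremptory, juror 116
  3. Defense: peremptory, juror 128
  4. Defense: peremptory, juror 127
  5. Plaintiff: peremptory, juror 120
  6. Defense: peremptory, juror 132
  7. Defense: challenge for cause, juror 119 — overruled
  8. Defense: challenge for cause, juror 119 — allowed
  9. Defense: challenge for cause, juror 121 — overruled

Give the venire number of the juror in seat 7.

126

Removed: #116, #119, #120, #124, #127, #128, #132. (#121 stays — for-cause denied.)
Seating in order: seats 1–7 → #117, #118, #121, #122, #123, #125, #126.
So seat 7 is #126.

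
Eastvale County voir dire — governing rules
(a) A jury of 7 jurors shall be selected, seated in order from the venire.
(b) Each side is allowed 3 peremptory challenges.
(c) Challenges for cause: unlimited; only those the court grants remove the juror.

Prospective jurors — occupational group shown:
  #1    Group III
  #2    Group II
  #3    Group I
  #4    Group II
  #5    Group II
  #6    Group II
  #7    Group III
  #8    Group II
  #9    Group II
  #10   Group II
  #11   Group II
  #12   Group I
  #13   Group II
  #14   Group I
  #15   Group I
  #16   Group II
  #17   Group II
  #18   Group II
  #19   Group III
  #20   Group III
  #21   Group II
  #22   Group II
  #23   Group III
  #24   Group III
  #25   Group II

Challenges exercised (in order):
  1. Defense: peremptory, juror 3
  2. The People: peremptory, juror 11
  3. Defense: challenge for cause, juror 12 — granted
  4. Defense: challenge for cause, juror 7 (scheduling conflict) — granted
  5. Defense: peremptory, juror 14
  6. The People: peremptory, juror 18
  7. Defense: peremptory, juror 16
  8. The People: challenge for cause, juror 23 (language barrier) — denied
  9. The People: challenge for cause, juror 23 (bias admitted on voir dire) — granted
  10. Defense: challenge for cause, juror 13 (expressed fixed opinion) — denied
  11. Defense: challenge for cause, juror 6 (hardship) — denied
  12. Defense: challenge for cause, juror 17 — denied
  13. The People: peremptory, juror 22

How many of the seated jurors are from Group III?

1

Removed: #3, #7, #11, #12, #14, #16, #18, #22, #23.
Seated jurors 1–7: #1, #2, #4, #5, #6, #8, #9.
Of those, in Group III: #1 → 1.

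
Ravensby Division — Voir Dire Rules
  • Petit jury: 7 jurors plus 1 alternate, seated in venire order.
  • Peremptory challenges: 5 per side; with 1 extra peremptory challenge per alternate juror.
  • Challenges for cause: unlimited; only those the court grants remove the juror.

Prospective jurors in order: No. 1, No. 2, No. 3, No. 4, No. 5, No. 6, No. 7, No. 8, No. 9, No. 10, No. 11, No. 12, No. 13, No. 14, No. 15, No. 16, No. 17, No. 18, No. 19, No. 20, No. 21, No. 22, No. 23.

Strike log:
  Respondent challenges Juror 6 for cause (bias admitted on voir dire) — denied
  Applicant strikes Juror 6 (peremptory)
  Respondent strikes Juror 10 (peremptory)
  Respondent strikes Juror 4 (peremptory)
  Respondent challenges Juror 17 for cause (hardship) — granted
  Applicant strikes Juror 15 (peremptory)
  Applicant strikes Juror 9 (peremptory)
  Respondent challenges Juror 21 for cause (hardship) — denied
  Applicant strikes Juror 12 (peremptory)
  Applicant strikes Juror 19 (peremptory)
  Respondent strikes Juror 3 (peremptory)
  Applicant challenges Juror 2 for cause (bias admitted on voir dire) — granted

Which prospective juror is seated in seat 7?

14

Removed: #2, #3, #4, #6, #9, #10, #12, #15, #17, #19. (#21 stays — for-cause denied.)
Seating in order: seats 1–7 → #1, #5, #7, #8, #11, #13, #14; alternates → #16.
So seat 7 is #14.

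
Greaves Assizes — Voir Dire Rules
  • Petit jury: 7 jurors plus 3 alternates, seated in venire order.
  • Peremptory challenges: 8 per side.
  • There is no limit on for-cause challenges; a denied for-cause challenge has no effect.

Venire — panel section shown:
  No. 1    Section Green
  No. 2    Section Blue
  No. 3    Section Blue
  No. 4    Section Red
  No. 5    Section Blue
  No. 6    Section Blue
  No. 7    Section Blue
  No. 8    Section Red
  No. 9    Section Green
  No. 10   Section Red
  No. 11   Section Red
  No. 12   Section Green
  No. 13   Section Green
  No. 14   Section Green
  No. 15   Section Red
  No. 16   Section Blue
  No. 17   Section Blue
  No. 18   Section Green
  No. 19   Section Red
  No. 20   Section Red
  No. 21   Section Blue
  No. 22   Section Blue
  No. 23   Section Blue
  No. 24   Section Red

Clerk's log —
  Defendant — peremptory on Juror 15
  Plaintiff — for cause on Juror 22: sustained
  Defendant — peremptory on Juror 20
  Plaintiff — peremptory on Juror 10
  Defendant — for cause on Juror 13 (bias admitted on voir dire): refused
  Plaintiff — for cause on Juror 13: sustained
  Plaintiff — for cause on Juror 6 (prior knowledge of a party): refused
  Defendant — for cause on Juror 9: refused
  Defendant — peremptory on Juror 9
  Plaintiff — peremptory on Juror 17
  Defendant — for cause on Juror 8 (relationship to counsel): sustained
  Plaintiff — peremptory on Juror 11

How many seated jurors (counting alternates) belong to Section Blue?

6

Removed: #8, #9, #10, #11, #13, #15, #17, #20, #22.
Seated (10 incl. alternates): #1, #2, #3, #4, #5, #6, #7, #12, #14, #16.
Of those, in Section Blue: #2, #3, #5, #6, #7, #16 → 6.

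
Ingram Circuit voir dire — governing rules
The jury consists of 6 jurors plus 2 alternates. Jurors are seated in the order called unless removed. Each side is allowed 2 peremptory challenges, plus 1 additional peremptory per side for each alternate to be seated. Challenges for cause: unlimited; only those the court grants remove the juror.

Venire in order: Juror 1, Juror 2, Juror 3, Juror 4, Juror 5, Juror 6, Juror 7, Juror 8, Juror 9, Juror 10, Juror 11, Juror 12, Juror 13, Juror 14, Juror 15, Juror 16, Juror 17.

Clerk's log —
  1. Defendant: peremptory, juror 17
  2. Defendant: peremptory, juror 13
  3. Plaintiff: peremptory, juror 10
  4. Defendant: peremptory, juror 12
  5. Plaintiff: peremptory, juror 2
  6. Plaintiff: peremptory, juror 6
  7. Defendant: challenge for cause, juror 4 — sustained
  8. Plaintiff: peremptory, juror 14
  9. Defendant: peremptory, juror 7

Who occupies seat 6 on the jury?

Removed: #2, #4, #6, #7, #10, #12, #13, #14, #17.
Filling seats in venire order through position 6: #1, #3, #5, #8, #9, #11.
So seat 6 is #11.

11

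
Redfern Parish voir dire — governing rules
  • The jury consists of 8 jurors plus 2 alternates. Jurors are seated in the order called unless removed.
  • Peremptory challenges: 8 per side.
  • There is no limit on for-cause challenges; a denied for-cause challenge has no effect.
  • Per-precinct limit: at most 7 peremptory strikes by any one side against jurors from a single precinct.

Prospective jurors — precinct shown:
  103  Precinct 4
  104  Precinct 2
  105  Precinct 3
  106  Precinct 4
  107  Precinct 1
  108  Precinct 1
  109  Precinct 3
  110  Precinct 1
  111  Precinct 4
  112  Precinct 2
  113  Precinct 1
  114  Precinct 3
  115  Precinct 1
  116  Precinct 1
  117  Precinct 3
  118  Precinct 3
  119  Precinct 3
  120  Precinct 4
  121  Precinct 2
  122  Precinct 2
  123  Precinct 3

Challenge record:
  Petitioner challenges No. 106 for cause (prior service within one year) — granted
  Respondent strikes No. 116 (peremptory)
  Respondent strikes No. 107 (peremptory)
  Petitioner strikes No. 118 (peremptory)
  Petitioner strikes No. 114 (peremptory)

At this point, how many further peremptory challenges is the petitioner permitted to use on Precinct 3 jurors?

5

Petitioner peremptories so far: #118, #114 — 2 of 8 used, 6 left overall.
Against Precinct 3: #118, #114 — 2 used; per-precinct cap 7 leaves 5.
Binding limit: min(6, 5) = 5.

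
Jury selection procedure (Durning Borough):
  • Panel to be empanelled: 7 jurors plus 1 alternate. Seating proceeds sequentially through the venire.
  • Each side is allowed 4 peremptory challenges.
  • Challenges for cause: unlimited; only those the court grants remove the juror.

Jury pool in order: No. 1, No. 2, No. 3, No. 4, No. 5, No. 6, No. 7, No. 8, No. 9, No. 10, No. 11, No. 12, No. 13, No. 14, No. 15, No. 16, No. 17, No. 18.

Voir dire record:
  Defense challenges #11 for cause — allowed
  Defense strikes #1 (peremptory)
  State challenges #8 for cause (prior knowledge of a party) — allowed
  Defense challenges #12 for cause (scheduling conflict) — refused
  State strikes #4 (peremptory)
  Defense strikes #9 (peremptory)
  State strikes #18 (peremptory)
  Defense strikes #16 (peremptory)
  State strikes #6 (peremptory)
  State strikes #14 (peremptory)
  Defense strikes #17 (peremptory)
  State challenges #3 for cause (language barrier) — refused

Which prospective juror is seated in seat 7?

13

Removed: #1, #4, #6, #8, #9, #11, #14, #16, #17, #18. (#3, #12 stay — for-cause denied.)
Seating in order: seats 1–7 → #2, #3, #5, #7, #10, #12, #13; alternates → #15.
So seat 7 is #13.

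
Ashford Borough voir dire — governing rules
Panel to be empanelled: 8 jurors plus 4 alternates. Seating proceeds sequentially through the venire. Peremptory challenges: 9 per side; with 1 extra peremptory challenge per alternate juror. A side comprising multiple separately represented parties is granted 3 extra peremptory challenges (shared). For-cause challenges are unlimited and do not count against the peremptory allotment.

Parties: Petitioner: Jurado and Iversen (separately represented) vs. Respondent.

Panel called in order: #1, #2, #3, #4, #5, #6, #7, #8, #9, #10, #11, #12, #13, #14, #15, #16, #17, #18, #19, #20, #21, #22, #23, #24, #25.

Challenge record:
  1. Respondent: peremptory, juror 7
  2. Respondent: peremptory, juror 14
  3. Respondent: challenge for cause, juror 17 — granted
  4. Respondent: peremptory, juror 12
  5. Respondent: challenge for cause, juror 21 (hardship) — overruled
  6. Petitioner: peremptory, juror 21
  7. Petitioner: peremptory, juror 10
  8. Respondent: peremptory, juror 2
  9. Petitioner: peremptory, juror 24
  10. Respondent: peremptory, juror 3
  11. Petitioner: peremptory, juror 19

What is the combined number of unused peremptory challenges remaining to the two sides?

Petitioner allotment: 9 base + 1 × 4 alternates + 3 multi-party = 16. Respondent allotment: 9 base + 1 × 4 alternates = 13.
Petitioner peremptories used: #21, #10, #24, #19 — 4.
Respondent peremptories used: #7, #14, #12, #2, #3 — 5 (for-cause on #17, #21 don't count).
Remaining: (16 − 4) + (13 − 5) = 20.

20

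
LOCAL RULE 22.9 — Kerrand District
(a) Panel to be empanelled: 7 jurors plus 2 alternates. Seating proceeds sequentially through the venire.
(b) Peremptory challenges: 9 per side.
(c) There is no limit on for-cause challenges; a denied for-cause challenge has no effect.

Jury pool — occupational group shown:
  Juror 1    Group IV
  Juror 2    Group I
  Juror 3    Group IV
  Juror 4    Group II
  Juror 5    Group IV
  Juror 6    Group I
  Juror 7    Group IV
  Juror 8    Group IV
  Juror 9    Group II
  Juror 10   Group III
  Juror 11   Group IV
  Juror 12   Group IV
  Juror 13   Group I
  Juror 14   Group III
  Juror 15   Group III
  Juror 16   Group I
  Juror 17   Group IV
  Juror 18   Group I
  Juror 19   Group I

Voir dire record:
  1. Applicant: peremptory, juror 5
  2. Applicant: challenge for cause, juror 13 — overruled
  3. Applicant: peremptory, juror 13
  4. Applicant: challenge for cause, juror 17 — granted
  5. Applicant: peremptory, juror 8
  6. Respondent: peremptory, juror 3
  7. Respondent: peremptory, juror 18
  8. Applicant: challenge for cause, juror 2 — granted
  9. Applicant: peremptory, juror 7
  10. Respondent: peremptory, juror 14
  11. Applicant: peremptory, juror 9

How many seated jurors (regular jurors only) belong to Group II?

1

Removed: #2, #3, #5, #7, #8, #9, #13, #14, #17, #18.
Seated jurors 1–7: #1, #4, #6, #10, #11, #12, #15 (alternates #16, #19 not counted).
Of those, in Group II: #4 → 1.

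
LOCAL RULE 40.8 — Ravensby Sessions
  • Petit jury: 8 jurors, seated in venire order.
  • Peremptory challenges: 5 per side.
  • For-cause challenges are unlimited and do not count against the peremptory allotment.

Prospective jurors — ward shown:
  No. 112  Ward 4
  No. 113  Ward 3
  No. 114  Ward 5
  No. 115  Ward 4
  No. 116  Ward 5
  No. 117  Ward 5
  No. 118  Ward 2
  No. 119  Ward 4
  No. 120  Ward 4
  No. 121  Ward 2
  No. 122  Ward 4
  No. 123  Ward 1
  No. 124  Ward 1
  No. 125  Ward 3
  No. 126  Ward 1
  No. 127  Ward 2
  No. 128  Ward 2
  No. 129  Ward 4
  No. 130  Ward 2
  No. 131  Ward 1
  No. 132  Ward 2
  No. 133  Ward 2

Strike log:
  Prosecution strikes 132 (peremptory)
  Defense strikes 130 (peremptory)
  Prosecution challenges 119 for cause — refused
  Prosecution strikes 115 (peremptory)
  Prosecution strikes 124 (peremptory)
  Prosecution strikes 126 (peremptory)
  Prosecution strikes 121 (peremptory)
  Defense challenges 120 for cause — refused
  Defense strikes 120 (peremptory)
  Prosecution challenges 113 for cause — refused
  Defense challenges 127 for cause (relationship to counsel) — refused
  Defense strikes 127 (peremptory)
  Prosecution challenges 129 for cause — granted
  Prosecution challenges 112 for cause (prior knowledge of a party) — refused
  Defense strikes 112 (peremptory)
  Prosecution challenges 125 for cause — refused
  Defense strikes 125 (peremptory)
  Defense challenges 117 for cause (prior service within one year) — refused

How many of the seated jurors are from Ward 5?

Removed: #112, #115, #120, #121, #124, #125, #126, #127, #129, #130, #132.
Seated jurors 1–8: #113, #114, #116, #117, #118, #119, #122, #123.
Of those, in Ward 5: #114, #116, #117 → 3.

3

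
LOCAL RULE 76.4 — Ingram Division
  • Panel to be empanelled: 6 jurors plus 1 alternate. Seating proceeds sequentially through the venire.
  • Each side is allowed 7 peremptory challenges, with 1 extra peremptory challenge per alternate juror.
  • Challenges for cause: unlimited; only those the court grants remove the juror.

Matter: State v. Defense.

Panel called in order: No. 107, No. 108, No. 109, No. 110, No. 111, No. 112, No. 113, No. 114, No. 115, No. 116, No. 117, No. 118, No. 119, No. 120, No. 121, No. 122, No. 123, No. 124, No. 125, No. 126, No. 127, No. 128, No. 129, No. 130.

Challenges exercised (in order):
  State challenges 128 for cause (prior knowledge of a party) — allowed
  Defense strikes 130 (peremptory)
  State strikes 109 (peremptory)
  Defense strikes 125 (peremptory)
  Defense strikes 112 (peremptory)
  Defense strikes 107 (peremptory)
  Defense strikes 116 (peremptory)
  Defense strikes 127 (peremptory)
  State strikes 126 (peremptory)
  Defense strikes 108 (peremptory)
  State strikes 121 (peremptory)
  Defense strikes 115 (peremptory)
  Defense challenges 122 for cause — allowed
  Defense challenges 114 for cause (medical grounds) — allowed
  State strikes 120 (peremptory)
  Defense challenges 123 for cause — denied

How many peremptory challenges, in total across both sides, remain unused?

4

State allotment: 7 base + 1 × 1 alternate = 8. Defense allotment: 7 base + 1 × 1 alternate = 8.
State peremptories used: #109, #126, #121, #120 — 4 (the for-cause on #128 doesn't count).
Defense peremptories used: #130, #125, #112, #107, #116, #127, #108, #115 — 8 (for-cause on #122, #114, #123 don't count).
Remaining: (8 − 4) + (8 − 8) = 4.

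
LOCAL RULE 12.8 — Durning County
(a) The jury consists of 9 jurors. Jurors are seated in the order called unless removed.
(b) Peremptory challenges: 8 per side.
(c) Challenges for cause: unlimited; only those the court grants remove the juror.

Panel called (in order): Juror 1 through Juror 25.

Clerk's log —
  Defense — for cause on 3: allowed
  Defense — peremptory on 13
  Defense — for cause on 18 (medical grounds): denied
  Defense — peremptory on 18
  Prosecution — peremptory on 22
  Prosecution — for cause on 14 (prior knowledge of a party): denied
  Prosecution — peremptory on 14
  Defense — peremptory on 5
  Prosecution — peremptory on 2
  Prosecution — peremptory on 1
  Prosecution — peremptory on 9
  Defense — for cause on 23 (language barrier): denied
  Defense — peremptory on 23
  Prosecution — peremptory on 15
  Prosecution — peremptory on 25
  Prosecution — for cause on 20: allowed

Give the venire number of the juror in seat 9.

17

Removed: #1, #2, #3, #5, #9, #13, #14, #15, #18, #20, #22, #23, #25.
Seating in order: seats 1–9 → #4, #6, #7, #8, #10, #11, #12, #16, #17.
So seat 9 is #17.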